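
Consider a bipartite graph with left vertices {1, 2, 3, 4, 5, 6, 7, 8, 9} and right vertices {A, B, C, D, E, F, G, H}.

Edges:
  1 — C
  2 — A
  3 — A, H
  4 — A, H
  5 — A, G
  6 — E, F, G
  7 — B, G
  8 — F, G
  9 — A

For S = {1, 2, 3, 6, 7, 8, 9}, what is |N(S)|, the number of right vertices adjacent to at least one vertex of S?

The union of neighbours of {1, 2, 3, 6, 7, 8, 9} is {A, B, C, E, F, G, H}, which has 7 elements.
Since |N(S)| = 7 ≥ |S| = 7, Hall's condition holds for this subset.

7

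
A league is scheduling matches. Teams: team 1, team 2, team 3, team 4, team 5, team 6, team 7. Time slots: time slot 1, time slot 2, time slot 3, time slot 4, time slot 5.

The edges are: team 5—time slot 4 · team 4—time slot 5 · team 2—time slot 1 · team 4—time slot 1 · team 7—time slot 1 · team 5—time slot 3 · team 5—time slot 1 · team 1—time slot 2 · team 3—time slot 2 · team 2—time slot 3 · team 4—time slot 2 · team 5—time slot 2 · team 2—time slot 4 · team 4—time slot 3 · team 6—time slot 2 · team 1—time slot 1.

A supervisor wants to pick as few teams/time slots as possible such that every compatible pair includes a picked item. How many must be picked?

A maximum matching has 5 edges (e.g. team 1–time slot 1, team 2–time slot 3, team 3–time slot 2, team 4–time slot 5, team 5–time slot 4).
By König's theorem the minimum vertex cover has the same size. One such cover is {team 2, team 4, team 5, time slot 1, time slot 2}.

5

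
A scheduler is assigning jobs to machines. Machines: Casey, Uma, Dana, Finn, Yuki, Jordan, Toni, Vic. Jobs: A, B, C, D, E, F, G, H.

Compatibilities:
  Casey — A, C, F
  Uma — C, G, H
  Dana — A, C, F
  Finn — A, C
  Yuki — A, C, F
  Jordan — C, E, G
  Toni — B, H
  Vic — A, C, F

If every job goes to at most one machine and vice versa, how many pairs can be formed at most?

6

A valid assignment of size 6: Casey-F, Uma-G, Dana-A, Finn-C, Jordan-E, Toni-B.
The set {Casey, Dana, Finn, Yuki, Vic} has only 3 neighbours ({A, C, F}), so by Hall's theorem at most 6 of the 8 machines can be matched.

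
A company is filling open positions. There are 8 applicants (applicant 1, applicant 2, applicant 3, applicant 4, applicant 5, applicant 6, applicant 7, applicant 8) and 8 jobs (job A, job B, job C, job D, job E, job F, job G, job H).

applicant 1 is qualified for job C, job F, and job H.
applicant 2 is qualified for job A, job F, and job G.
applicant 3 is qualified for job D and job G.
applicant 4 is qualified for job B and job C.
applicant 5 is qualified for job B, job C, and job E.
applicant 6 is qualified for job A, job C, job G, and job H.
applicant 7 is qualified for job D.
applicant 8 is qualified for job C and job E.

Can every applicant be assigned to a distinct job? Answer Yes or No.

Yes

For example, pair applicant 1–job F, applicant 2–job A, applicant 3–job G, applicant 4–job C, applicant 5–job B, applicant 6–job H, applicant 7–job D, applicant 8–job E.
Every applicant is matched, so this is a perfect matching.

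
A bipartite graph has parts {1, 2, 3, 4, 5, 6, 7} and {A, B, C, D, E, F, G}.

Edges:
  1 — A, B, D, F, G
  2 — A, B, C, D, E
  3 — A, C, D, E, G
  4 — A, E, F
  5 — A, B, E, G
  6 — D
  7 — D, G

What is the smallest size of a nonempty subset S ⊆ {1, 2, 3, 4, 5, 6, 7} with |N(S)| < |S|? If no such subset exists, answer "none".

none

A matching saturating every left vertex exists, for instance 1→B, 2→C, 3→A, 4→F, 5→E, 6→D, 7→G.
By Hall's marriage theorem, this means |N(S)| ≥ |S| for every subset S, so no violating subset exists.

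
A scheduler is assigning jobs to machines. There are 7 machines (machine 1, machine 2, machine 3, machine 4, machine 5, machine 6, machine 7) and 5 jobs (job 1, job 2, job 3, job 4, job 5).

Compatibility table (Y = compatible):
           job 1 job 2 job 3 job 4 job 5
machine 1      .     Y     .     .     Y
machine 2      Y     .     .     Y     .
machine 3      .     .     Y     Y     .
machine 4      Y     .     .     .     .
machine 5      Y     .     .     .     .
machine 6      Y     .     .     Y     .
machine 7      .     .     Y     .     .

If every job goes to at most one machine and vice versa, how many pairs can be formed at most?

For example, pair machine 1–job 2, machine 2–job 4, machine 3–job 3, machine 4–job 1.
The set {machine 2, machine 3, machine 4, machine 5, machine 6, machine 7} has only 3 neighbours ({job 1, job 3, job 4}), so by Hall's theorem at most 4 of the 7 machines can be matched.

4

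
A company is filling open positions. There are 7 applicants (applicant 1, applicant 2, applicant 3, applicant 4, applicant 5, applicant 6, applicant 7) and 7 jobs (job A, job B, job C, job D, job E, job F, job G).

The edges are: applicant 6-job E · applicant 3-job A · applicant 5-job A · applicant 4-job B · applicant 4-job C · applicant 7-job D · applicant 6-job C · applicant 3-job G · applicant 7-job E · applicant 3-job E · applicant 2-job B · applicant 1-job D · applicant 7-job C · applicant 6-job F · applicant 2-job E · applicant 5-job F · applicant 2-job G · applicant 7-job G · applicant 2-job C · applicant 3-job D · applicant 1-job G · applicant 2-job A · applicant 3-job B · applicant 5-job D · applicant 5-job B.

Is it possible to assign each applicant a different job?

For example, pair applicant 1-job D, applicant 2-job A, applicant 3-job B, applicant 4-job C, applicant 5-job F, applicant 6-job E, applicant 7-job G.
All 7 applicants are covered.

Yes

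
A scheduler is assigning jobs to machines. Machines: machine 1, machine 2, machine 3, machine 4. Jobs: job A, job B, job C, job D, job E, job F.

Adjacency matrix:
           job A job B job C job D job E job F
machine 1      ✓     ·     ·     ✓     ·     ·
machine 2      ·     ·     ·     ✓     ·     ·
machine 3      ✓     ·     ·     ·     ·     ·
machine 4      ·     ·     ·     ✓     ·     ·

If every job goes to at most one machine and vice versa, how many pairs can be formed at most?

For example, pair machine 1–job A, machine 2–job D.
The set {machine 1, machine 2, machine 3, machine 4} has only 2 neighbours ({job A, job D}), so by Hall's theorem at most 2 of the 4 machines can be matched.

2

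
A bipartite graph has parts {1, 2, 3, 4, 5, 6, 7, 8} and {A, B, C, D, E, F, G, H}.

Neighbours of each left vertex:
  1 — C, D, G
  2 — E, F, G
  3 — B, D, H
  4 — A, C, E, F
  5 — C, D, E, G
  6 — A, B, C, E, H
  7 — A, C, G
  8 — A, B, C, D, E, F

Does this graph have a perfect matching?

Yes

A valid assignment of size 8: 1–G, 2–F, 3–B, 4–E, 5–D, 6–H, 7–C, 8–A.
All 8 left vertices are covered.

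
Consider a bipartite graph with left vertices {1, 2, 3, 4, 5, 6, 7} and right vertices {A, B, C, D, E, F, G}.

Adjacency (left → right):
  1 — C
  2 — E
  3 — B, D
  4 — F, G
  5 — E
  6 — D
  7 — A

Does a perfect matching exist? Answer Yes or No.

The set {2, 5} has only 1 neighbour ({E}), so by Hall's theorem at most 6 of the 7 left vertices can be matched.
Hence no matching covers every left vertex.

No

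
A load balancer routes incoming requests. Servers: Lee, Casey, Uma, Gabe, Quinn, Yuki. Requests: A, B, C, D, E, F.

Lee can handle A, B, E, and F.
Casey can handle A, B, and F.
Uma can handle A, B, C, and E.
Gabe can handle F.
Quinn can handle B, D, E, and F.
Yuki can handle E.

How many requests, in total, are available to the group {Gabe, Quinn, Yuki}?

The union of neighbours of {Gabe, Quinn, Yuki} is {B, D, E, F}, which has 4 elements.
Since |N(S)| = 4 ≥ |S| = 3, Hall's condition holds for this subset.

4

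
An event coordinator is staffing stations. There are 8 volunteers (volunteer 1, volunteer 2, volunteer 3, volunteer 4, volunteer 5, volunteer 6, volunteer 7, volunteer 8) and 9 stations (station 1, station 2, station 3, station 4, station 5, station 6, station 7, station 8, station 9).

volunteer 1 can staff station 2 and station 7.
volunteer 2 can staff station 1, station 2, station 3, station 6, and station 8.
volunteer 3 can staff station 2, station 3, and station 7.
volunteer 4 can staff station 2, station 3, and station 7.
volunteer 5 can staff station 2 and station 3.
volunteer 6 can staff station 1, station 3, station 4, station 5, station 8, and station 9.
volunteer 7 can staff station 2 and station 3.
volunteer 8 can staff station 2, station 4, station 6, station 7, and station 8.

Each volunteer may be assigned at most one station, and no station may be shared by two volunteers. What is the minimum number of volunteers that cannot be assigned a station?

2

For example, pair volunteer 1–station 7, volunteer 2–station 6, volunteer 3–station 3, volunteer 4–station 2, volunteer 6–station 1, volunteer 8–station 8.
The set {volunteer 1, volunteer 3, volunteer 4, volunteer 5, volunteer 7} has only 3 neighbours ({station 2, station 3, station 7}), so by Hall's theorem at most 6 of the 8 volunteers can be matched.
That matches 6 of the 8, leaving 2 unmatched; no matching can do better.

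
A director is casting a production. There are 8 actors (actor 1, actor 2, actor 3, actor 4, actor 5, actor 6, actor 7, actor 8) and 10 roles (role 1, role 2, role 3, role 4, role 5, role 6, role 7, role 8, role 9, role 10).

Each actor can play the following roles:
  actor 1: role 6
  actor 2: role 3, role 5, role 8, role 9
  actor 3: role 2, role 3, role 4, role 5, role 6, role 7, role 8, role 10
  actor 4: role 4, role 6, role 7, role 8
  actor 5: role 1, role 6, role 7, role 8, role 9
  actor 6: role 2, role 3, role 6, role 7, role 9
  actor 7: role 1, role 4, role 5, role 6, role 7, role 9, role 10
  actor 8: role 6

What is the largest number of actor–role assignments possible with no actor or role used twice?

7

For example, pair actor 1–role 6, actor 2–role 3, actor 3–role 8, actor 4–role 4, actor 5–role 1, actor 6–role 9, actor 7–role 7.
The set {actor 1, actor 8} has only 1 neighbour ({role 6}), so by Hall's theorem at most 7 of the 8 actors can be matched.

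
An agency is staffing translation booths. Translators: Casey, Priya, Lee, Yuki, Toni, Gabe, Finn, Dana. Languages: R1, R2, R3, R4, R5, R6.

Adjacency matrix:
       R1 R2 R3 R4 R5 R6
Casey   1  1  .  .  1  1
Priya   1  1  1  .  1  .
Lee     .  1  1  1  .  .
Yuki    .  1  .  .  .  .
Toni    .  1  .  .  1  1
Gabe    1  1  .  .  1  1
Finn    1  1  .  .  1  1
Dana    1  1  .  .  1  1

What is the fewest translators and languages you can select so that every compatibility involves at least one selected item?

{Priya, Lee, R1, R2, R5, R6} is a vertex cover of size 6: every edge has an endpoint in this set.
No smaller cover exists because Casey–R1, Priya–R3, Lee–R4, Yuki–R2, Toni–R6, Gabe–R5 is a matching of size 6, and a cover must include an endpoint of each of these disjoint edges (König's theorem).

6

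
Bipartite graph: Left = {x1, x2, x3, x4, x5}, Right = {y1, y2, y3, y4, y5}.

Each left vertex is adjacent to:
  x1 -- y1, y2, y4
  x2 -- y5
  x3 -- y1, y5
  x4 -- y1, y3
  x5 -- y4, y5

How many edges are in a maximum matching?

5

A valid assignment of size 5: x1–y2, x2–y5, x3–y1, x4–y3, x5–y4.
All 5 left vertices are matched, so no larger matching exists.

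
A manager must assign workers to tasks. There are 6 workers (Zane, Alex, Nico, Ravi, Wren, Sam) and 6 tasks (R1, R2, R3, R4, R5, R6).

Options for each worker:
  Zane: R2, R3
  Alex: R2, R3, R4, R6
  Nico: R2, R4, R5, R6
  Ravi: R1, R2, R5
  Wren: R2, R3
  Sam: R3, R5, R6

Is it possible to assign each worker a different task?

Yes

For example, pair Zane→R2, Alex→R6, Nico→R4, Ravi→R1, Wren→R3, Sam→R5.
Every worker is matched, so this is a perfect matching.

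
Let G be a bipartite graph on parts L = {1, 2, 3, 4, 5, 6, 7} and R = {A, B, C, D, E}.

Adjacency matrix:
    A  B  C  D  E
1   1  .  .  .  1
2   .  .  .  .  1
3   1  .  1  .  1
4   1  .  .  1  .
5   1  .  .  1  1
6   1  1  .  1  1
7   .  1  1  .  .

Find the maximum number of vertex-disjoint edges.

5

For example, pair 1-A, 2-E, 3-C, 4-D, 6-B.
The set {1, 2, 3, 4, 5, 6, 7} has only 5 neighbours ({A, B, C, D, E}), so by Hall's theorem at most 5 of the 7 left vertices can be matched.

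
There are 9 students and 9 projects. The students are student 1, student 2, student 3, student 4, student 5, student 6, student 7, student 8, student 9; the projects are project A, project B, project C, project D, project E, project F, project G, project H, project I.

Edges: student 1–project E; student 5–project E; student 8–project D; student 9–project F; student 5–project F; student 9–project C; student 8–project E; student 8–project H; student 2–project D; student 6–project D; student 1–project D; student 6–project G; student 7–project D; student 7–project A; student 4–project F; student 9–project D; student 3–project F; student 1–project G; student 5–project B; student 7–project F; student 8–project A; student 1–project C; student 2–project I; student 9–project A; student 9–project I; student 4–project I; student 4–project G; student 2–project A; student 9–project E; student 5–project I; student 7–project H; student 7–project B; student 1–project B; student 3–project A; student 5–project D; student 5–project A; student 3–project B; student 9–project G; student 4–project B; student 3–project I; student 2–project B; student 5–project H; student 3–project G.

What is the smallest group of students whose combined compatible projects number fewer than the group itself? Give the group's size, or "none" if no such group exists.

A matching saturating every student exists, for instance student 1→project C, student 2→project I, student 3→project F, student 4→project B, student 5→project H, student 6→project D, student 7→project A, student 8→project E, student 9→project G.
By Hall's marriage theorem, this means |N(S)| ≥ |S| for every subset S, so no violating subset exists.

none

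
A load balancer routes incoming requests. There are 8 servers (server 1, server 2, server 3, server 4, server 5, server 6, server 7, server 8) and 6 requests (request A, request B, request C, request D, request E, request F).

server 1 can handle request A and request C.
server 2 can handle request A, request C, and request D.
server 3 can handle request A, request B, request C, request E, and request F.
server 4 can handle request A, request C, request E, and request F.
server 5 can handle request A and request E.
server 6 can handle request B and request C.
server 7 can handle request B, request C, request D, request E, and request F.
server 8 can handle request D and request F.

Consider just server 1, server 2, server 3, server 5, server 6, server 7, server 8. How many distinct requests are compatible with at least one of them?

The union of neighbours of {server 1, server 2, server 3, server 5, server 6, server 7, server 8} is {request A, request B, request C, request D, request E, request F}, which has 6 elements.
Since |N(S)| = 6 < |S| = 7, Hall's condition fails for this subset.

6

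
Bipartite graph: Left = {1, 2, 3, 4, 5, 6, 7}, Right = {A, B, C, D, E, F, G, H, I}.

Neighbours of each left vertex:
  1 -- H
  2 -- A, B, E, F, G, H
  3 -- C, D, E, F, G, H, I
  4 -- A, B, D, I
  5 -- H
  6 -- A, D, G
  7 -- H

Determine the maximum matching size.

5

One maximum matching: 1→H, 2→A, 3→E, 4→I, 6→G.
The set {1, 5, 7} has only 1 neighbour ({H}), so by Hall's theorem at most 5 of the 7 left vertices can be matched.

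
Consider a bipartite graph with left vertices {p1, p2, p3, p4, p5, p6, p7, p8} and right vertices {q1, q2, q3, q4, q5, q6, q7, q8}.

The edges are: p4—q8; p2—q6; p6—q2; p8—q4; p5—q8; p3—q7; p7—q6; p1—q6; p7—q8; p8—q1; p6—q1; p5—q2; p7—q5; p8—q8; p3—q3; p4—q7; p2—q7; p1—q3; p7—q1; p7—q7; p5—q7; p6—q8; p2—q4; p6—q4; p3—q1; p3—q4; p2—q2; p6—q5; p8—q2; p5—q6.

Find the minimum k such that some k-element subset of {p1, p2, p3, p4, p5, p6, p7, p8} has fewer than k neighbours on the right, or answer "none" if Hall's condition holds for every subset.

A matching saturating every left vertex exists, for instance p1→q3, p2→q6, p3→q4, p4→q7, p5→q2, p6→q5, p7→q1, p8→q8.
By Hall's marriage theorem, this means |N(S)| ≥ |S| for every subset S, so no violating subset exists.

none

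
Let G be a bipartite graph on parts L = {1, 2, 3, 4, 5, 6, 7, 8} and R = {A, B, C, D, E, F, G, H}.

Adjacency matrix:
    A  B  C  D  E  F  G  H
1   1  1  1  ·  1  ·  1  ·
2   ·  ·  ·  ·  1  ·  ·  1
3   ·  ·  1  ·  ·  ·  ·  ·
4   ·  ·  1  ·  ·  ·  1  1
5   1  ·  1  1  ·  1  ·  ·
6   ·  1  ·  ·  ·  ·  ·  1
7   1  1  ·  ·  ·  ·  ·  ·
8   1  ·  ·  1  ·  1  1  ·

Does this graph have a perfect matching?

Yes

One maximum matching: 1–A, 2–E, 3–C, 4–G, 5–D, 6–H, 7–B, 8–F.
Every left vertex is matched, so this is a perfect matching.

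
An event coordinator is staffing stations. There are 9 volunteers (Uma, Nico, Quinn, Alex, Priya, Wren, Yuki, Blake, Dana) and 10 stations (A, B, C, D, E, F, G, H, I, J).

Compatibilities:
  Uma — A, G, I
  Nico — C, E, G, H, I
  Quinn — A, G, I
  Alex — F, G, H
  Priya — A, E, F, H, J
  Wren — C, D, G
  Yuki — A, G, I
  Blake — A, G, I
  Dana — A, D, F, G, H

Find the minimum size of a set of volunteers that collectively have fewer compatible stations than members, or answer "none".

Take S = {Uma, Quinn, Yuki, Blake}. Its neighbourhood is {A, G, I}, so |N(S)| = 3 < |S| = 4.
Every subset of size less than 4 has at least as many neighbours as members, so 4 is the minimum.

4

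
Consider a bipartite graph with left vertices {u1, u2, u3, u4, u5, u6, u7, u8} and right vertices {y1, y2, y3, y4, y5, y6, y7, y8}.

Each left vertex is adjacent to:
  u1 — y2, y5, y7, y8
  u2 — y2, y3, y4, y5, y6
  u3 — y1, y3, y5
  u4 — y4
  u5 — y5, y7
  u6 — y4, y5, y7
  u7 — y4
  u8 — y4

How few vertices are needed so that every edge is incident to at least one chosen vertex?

{u1, u2, u3, u5, u6, y4} is a vertex cover of size 6: every edge has an endpoint in this set.
No smaller cover exists because u1–y8, u2–y6, u3–y3, u4–y4, u5–y5, u6–y7 is a matching of size 6, and a cover must include an endpoint of each of these disjoint edges (König's theorem).

6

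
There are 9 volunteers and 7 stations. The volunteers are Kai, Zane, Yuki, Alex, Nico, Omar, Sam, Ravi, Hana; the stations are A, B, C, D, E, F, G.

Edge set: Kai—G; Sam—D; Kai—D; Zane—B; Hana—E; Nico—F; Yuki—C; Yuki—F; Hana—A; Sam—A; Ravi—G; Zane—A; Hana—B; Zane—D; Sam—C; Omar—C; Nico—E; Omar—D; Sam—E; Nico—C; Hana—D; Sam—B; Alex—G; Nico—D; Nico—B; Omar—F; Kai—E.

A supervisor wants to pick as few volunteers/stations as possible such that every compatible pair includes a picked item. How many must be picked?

7

{A, B, C, D, E, F, G} is a vertex cover of size 7: every edge has an endpoint in this set.
No smaller cover exists because Kai–D, Zane–B, Yuki–C, Alex–G, Nico–E, Omar–F, Sam–A is a matching of size 7, and a cover must include an endpoint of each of these disjoint edges (König's theorem).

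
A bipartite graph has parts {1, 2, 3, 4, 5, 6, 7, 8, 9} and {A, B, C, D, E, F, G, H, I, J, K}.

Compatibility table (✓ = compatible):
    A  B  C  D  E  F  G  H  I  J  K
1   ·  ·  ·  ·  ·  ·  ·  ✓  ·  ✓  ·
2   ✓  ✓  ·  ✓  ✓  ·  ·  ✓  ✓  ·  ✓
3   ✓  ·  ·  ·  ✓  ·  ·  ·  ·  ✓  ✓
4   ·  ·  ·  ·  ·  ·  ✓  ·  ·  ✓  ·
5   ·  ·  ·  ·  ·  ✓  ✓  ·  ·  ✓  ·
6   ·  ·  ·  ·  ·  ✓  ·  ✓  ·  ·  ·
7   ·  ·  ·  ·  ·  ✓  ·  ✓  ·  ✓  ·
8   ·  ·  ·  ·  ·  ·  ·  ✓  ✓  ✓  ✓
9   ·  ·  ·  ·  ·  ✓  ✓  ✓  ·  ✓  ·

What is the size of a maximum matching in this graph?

7

One maximum matching: 1-H, 2-A, 3-E, 4-G, 5-J, 6-F, 8-K.
The set {1, 4, 5, 6, 7, 9} has only 4 neighbours ({F, G, H, J}), so by Hall's theorem at most 7 of the 9 left vertices can be matched.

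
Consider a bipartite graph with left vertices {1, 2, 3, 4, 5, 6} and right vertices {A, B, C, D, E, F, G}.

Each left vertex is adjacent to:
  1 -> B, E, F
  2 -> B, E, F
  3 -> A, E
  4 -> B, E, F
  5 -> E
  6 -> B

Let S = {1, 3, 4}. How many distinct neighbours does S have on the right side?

The union of neighbours of {1, 3, 4} is {A, B, E, F}, which has 4 elements.
Since |N(S)| = 4 ≥ |S| = 3, Hall's condition holds for this subset.

4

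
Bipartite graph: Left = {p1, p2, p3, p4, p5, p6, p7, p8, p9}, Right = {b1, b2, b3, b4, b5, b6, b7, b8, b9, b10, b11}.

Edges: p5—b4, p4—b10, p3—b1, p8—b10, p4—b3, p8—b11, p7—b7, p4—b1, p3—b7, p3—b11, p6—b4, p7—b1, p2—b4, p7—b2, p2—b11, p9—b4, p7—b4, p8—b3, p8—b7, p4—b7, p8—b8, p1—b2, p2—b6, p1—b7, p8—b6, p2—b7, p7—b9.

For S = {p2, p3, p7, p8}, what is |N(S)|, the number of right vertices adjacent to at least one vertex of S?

The union of neighbours of {p2, p3, p7, p8} is {b1, b2, b3, b4, b6, b7, b8, b9, b10, b11}, which has 10 elements.
Since |N(S)| = 10 ≥ |S| = 4, Hall's condition holds for this subset.

10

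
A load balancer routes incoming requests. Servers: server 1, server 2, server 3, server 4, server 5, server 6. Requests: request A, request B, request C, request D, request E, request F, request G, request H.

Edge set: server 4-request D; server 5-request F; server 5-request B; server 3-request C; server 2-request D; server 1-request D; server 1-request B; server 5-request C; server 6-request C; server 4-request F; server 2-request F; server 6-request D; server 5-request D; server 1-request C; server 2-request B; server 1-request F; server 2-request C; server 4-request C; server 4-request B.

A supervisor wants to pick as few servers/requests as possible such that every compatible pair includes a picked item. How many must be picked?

The 4 edges server 1–request F, server 2–request B, server 3–request C, server 4–request D form a matching, so any vertex cover needs at least 4 vertices (one per matched edge).
Conversely {request B, request C, request D, request F} meets every edge and has exactly 4 vertices, so 4 is optimal.

4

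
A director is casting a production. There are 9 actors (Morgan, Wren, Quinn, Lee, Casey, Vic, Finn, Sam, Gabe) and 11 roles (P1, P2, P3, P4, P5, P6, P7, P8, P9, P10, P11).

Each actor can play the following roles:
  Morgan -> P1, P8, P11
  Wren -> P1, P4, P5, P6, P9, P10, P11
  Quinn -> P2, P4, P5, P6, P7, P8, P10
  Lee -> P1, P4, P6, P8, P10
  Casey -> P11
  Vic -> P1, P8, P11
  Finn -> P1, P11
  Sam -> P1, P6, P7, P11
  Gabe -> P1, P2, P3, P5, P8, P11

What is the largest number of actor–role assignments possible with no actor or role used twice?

8

For example, pair Morgan-P8, Wren-P9, Quinn-P2, Lee-P10, Casey-P11, Vic-P1, Sam-P6, Gabe-P3.
The set {Morgan, Casey, Vic, Finn} has only 3 neighbours ({P1, P11, P8}), so by Hall's theorem at most 8 of the 9 actors can be matched.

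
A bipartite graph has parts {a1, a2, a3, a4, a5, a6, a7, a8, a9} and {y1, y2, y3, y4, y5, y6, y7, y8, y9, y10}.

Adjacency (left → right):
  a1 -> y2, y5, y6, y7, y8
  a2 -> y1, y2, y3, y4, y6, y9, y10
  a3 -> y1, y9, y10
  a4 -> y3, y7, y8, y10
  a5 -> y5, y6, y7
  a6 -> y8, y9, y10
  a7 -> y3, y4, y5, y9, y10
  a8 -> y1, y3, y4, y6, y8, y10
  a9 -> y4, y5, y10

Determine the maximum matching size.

9

For example, pair a1→y7, a2→y4, a3→y1, a4→y3, a5→y5, a6→y8, a7→y9, a8→y6, a9→y10.
All 9 left vertices are matched, so no larger matching exists.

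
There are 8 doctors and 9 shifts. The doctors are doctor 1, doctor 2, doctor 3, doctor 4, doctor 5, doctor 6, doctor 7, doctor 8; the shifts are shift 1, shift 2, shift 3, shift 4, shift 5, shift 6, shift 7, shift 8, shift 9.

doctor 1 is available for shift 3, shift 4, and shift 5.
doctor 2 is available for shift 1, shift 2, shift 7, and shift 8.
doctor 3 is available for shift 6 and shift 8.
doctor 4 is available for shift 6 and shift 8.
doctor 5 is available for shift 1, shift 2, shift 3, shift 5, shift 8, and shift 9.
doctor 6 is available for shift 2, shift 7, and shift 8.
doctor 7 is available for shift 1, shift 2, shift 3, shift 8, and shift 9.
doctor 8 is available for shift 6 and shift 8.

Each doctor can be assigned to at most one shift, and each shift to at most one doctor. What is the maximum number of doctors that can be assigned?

A valid assignment of size 7: doctor 1-shift 3, doctor 2-shift 1, doctor 3-shift 8, doctor 4-shift 6, doctor 5-shift 5, doctor 6-shift 7, doctor 7-shift 2.
The set {doctor 3, doctor 4, doctor 8} has only 2 neighbours ({shift 6, shift 8}), so by Hall's theorem at most 7 of the 8 doctors can be matched.

7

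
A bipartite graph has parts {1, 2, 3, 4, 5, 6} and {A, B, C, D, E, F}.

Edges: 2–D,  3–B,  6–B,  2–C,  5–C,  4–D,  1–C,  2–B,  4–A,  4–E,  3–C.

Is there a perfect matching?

The set {1, 3, 5, 6} has only 2 neighbours ({B, C}), so by Hall's theorem at most 4 of the 6 left vertices can be matched.
Hence no matching covers every left vertex.

No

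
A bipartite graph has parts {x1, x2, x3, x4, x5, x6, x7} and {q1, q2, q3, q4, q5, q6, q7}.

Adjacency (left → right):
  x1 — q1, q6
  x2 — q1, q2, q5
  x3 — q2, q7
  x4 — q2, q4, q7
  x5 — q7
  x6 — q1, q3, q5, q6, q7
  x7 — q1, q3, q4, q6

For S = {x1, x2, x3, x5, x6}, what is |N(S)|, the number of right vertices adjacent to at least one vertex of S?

The union of neighbours of {x1, x2, x3, x5, x6} is {q1, q2, q3, q5, q6, q7}, which has 6 elements.
Since |N(S)| = 6 ≥ |S| = 5, Hall's condition holds for this subset.

6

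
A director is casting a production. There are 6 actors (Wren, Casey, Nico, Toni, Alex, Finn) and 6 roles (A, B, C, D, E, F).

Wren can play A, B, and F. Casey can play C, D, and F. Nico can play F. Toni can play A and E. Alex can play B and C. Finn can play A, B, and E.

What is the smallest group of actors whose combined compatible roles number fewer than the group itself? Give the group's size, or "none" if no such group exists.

A matching saturating every actor exists, for instance Wren→A, Casey→D, Nico→F, Toni→E, Alex→C, Finn→B.
By Hall's marriage theorem, this means |N(S)| ≥ |S| for every subset S, so no violating subset exists.

none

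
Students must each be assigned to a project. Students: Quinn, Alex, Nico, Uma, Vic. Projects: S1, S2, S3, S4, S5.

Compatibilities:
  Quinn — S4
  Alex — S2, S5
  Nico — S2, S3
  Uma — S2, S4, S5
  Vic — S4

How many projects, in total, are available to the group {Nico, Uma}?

4

The union of neighbours of {Nico, Uma} is {S2, S3, S4, S5}, which has 4 elements.
Since |N(S)| = 4 ≥ |S| = 2, Hall's condition holds for this subset.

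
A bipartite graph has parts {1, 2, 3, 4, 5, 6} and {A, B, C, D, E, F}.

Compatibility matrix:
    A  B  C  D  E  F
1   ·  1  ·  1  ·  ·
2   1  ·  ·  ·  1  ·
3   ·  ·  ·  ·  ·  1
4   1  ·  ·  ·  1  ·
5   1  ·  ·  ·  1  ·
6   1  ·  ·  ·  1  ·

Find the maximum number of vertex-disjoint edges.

4

For example, pair 1→B, 2→A, 3→F, 4→E.
The set {2, 4, 5, 6} has only 2 neighbours ({A, E}), so by Hall's theorem at most 4 of the 6 left vertices can be matched.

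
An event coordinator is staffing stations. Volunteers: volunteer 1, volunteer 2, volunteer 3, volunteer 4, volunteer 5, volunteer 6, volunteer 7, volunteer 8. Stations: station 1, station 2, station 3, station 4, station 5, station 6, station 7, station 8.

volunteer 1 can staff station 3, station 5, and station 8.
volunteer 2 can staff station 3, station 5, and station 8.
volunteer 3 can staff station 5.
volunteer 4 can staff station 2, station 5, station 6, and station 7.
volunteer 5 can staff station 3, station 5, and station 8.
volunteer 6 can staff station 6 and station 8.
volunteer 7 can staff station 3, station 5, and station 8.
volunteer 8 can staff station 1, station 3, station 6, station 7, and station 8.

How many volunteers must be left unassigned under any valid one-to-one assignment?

A valid assignment of size 6: volunteer 1-station 8, volunteer 2-station 3, volunteer 3-station 5, volunteer 4-station 2, volunteer 6-station 6, volunteer 8-station 7.
The set {volunteer 1, volunteer 2, volunteer 3, volunteer 5, volunteer 7} has only 3 neighbours ({station 3, station 5, station 8}), so by Hall's theorem at most 6 of the 8 volunteers can be matched.
That matches 6 of the 8, leaving 2 unmatched; no matching can do better.

2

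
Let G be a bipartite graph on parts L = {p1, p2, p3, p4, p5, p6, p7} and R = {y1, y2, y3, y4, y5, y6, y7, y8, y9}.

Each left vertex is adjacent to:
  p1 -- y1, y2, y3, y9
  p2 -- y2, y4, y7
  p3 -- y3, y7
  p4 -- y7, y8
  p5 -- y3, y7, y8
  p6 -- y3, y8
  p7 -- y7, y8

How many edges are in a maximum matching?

For example, pair p1–y1, p2–y2, p3–y7, p4–y8, p5–y3.
The set {p3, p4, p5, p6, p7} has only 3 neighbours ({y3, y7, y8}), so by Hall's theorem at most 5 of the 7 left vertices can be matched.

5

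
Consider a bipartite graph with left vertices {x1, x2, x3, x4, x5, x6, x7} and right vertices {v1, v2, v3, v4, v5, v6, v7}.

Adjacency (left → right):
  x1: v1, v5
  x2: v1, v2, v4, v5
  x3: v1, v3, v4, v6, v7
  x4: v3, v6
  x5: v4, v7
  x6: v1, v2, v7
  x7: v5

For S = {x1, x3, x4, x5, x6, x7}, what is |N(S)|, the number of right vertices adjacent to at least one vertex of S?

The union of neighbours of {x1, x3, x4, x5, x6, x7} is {v1, v2, v3, v4, v5, v6, v7}, which has 7 elements.
Since |N(S)| = 7 ≥ |S| = 6, Hall's condition holds for this subset.

7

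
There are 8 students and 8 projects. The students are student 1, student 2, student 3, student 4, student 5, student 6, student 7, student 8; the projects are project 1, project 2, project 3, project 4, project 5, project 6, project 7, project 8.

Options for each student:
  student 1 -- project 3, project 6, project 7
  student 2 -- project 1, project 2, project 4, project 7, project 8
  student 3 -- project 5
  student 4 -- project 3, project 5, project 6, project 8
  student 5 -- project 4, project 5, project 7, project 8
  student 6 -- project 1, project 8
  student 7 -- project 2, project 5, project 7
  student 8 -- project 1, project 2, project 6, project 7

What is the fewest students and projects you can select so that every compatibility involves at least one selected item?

A maximum matching has 8 edges (e.g. student 1–project 6, student 2–project 2, student 3–project 5, student 4–project 3, student 5–project 4, student 6–project 8, student 7–project 7, student 8–project 1).
By König's theorem the minimum vertex cover has the same size. One such cover is {student 1, student 2, student 3, student 4, student 5, student 6, student 7, student 8}.

8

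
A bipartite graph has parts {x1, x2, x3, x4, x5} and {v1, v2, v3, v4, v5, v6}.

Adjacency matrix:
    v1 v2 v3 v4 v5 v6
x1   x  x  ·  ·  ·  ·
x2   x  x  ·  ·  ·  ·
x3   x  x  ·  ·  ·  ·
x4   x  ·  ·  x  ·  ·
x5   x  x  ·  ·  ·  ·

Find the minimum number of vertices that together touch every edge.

3

A maximum matching has 3 edges (e.g. x1–v1, x2–v2, x4–v4).
By König's theorem the minimum vertex cover has the same size. One such cover is {x4, v1, v2}.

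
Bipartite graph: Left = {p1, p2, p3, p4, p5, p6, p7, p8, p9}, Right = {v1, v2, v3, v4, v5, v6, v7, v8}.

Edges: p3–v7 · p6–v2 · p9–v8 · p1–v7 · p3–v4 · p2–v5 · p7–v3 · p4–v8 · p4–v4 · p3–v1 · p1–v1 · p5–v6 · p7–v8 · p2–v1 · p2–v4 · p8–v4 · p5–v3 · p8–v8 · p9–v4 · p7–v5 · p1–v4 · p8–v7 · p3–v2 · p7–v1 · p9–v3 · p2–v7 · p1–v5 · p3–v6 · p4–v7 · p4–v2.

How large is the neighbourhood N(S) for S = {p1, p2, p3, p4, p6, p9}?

8

The union of neighbours of {p1, p2, p3, p4, p6, p9} is {v1, v2, v3, v4, v5, v6, v7, v8}, which has 8 elements.
Since |N(S)| = 8 ≥ |S| = 6, Hall's condition holds for this subset.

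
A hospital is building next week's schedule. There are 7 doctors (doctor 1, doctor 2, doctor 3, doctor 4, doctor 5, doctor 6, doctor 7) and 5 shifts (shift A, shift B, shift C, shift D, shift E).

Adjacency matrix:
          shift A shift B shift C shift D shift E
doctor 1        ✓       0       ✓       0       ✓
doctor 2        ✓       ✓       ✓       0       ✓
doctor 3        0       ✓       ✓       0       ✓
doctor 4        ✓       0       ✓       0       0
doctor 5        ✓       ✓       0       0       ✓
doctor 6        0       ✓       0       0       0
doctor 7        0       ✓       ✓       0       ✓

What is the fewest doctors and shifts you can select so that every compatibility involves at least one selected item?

4

{shift A, shift B, shift C, shift E} is a vertex cover of size 4: every edge has an endpoint in this set.
No smaller cover exists because doctor 1–shift C, doctor 2–shift E, doctor 3–shift B, doctor 4–shift A is a matching of size 4, and a cover must include an endpoint of each of these disjoint edges (König's theorem).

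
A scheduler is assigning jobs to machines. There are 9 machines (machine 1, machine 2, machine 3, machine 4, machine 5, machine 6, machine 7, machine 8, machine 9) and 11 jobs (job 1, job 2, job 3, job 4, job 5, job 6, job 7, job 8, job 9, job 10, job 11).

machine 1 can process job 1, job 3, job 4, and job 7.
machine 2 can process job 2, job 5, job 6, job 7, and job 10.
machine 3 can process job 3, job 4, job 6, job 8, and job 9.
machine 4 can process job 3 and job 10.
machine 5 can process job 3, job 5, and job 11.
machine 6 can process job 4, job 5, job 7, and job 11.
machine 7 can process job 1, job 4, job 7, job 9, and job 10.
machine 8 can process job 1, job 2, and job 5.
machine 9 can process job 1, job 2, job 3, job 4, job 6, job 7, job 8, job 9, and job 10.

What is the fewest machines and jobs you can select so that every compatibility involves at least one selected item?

The 9 edges machine 1–job 1, machine 2–job 5, machine 3–job 4, machine 4–job 10, machine 5–job 3, machine 6–job 11, machine 7–job 7, machine 8–job 2, machine 9–job 9 form a matching, so any vertex cover needs at least 9 vertices (one per matched edge).
Conversely {machine 1, machine 2, machine 3, machine 4, machine 5, machine 6, machine 7, machine 8, machine 9} meets every edge and has exactly 9 vertices, so 9 is optimal.

9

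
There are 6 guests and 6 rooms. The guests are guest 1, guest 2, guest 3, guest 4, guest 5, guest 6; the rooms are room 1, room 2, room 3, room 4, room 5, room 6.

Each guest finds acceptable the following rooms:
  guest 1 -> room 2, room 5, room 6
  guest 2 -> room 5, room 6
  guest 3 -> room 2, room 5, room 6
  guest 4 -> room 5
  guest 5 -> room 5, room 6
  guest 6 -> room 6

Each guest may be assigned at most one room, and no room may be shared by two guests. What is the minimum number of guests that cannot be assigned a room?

One maximum matching: guest 1→room 2, guest 2→room 6, guest 3→room 5.
The set {guest 1, guest 2, guest 3, guest 4, guest 5, guest 6} has only 3 neighbours ({room 2, room 5, room 6}), so by Hall's theorem at most 3 of the 6 guests can be matched.
That matches 3 of the 6, leaving 3 unmatched; no matching can do better.

3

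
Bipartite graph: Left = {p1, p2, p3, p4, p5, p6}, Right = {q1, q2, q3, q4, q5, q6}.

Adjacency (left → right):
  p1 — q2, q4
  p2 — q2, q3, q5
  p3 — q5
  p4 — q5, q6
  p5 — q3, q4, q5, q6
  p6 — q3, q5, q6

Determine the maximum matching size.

For example, pair p1–q2, p2–q3, p3–q5, p4–q6, p5–q4.
The set {p1, p2, p3, p4, p5, p6} has only 5 neighbours ({q2, q3, q4, q5, q6}), so by Hall's theorem at most 5 of the 6 left vertices can be matched.

5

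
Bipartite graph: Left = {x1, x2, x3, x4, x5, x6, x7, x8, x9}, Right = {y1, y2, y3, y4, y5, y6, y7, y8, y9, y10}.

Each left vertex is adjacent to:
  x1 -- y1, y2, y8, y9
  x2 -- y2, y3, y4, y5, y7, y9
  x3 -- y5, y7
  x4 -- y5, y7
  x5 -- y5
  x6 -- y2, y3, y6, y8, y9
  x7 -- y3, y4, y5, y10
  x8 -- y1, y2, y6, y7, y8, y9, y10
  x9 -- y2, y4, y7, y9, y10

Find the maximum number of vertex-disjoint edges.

8

One maximum matching: x1-y1, x2-y3, x3-y5, x4-y7, x6-y6, x7-y10, x8-y9, x9-y4.
The set {x3, x4, x5} has only 2 neighbours ({y5, y7}), so by Hall's theorem at most 8 of the 9 left vertices can be matched.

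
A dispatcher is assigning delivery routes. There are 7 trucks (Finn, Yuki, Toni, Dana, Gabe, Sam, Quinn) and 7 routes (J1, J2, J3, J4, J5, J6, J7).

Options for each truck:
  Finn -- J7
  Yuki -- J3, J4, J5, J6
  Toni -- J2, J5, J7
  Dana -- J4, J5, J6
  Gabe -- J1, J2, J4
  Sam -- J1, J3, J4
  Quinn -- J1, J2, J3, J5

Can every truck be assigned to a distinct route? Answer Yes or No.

For example, pair Finn–J7, Yuki–J6, Toni–J2, Dana–J5, Gabe–J4, Sam–J1, Quinn–J3.
Every truck is matched, so this is a perfect matching.

Yes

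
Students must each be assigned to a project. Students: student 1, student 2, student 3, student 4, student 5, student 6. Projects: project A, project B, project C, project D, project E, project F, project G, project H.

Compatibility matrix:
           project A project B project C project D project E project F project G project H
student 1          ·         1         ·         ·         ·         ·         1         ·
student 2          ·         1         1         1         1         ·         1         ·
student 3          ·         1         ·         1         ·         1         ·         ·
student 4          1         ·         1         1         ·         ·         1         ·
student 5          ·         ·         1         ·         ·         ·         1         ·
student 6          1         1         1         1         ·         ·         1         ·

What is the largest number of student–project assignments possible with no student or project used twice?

A valid assignment of size 6: student 1→project B, student 2→project E, student 3→project F, student 4→project A, student 5→project C, student 6→project G.
All 6 students are matched, so no larger matching exists.

6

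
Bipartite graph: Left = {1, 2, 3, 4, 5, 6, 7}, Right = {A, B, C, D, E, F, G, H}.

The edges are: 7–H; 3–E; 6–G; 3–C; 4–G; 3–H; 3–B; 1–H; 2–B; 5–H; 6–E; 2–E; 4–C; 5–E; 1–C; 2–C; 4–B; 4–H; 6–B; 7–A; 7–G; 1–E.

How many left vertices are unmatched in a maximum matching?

1

A valid assignment of size 6: 1–H, 2–C, 3–B, 4–G, 5–E, 7–A.
The set {1, 2, 3, 4, 5, 6} has only 5 neighbours ({B, C, E, G, H}), so by Hall's theorem at most 6 of the 7 left vertices can be matched.
That matches 6 of the 7, leaving 1 unmatched; no matching can do better.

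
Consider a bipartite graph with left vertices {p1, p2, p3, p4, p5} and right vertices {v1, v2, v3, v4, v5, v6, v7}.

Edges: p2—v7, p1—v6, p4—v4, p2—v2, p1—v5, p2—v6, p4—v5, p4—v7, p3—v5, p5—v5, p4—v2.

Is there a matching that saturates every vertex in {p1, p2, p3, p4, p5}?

No

The set {p3, p5} has only 1 neighbour ({v5}), so by Hall's theorem at most 4 of the 5 left vertices can be matched.
Hence no matching covers every left vertex.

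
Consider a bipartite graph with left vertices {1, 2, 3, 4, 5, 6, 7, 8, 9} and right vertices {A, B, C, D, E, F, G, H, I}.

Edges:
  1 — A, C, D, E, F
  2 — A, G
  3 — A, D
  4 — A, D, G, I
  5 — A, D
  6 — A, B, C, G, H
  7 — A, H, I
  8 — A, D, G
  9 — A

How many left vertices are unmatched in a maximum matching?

A valid assignment of size 7: 1→E, 2→G, 3→A, 4→I, 5→D, 6→B, 7→H.
The set {2, 3, 5, 8, 9} has only 3 neighbours ({A, D, G}), so by Hall's theorem at most 7 of the 9 left vertices can be matched.
That matches 7 of the 9, leaving 2 unmatched; no matching can do better.

2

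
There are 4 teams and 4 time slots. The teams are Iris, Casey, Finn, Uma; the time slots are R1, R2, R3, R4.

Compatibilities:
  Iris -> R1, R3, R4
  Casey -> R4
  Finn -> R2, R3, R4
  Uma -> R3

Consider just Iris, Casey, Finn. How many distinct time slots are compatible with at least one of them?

The union of neighbours of {Iris, Casey, Finn} is {R1, R2, R3, R4}, which has 4 elements.
Since |N(S)| = 4 ≥ |S| = 3, Hall's condition holds for this subset.

4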